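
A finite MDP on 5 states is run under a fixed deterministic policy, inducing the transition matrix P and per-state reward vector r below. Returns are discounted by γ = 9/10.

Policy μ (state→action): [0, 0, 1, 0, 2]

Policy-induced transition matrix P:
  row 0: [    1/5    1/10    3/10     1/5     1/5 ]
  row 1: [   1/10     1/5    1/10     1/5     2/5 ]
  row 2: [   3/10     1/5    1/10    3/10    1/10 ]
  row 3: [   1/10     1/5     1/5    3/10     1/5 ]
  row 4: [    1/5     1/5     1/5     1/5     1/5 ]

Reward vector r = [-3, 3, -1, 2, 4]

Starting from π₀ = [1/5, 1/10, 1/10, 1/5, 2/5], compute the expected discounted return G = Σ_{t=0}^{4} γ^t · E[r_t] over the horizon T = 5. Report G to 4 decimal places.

G = 5.2023

t=0: π = [0.2000, 0.1000, 0.1000, 0.2000, 0.4000], E[r] = 1.6000, γ^t·E[r] = 1.600000, running G = 1.600000
t=1: π = [0.1800, 0.1800, 0.2000, 0.2300, 0.2100], E[r] = 1.1000, γ^t·E[r] = 0.990000, running G = 2.590000
t=2: π = [0.1790, 0.1820, 0.1800, 0.2430, 0.2160], E[r] = 1.1790, γ^t·E[r] = 0.954990, running G = 3.544990
t=3: π = [0.1755, 0.1821, 0.1817, 0.2423, 0.2184], E[r] = 1.1963, γ^t·E[r] = 0.872103, running G = 4.417093
t=4: π = [0.1757, 0.1825, 0.1812, 0.2424, 0.2183], E[r] = 1.1968, γ^t·E[r] = 0.785214, running G = 5.202307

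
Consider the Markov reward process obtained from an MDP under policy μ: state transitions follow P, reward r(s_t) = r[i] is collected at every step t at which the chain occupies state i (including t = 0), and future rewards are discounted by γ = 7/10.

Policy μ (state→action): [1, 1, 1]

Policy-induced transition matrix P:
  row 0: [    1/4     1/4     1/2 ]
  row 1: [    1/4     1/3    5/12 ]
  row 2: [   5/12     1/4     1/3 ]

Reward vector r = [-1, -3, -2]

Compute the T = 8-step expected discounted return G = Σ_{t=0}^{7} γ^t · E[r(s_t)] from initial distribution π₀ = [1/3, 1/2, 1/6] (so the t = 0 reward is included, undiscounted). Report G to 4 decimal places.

G = -6.3926

t=0: π = [0.3333, 0.5000, 0.1667], E[r] = -2.1667, γ^t·E[r] = -2.166667, running G = -2.166667
t=1: π = [0.2778, 0.2917, 0.4306], E[r] = -2.0139, γ^t·E[r] = -1.409722, running G = -3.576389
t=2: π = [0.3218, 0.2743, 0.4039], E[r] = -1.9525, γ^t·E[r] = -0.956748, running G = -4.533137
t=3: π = [0.3173, 0.2729, 0.4098], E[r] = -1.9555, γ^t·E[r] = -0.670749, running G = -5.203886
t=4: π = [0.3183, 0.2727, 0.4090], E[r] = -1.9544, γ^t·E[r] = -0.469260, running G = -5.673145
t=5: π = [0.3182, 0.2727, 0.4091], E[r] = -1.9546, γ^t·E[r] = -0.328504, running G = -6.001650
t=6: π = [0.3182, 0.2727, 0.4091], E[r] = -1.9545, γ^t·E[r] = -0.229950, running G = -6.231600
t=7: π = [0.3182, 0.2727, 0.4091], E[r] = -1.9545, γ^t·E[r] = -0.160965, running G = -6.392565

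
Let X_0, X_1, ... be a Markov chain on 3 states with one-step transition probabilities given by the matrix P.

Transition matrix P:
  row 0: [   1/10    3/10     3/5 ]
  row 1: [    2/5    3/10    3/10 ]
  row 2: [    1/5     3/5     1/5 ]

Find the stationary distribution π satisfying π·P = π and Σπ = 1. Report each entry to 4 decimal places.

Balance equations π_j = Σ_i π_i·P[i][j]:
  π_0 = 1/10·π_0 + 2/5·π_1 + 1/5·π_2
  π_1 = 3/10·π_0 + 3/10·π_1 + 3/5·π_2
  normalize: π_0 + π_1 + π_2 = 1
Solving the linear system gives exactly π = [38/149, 60/149, 51/149].

π = [0.2550, 0.4027, 0.3423]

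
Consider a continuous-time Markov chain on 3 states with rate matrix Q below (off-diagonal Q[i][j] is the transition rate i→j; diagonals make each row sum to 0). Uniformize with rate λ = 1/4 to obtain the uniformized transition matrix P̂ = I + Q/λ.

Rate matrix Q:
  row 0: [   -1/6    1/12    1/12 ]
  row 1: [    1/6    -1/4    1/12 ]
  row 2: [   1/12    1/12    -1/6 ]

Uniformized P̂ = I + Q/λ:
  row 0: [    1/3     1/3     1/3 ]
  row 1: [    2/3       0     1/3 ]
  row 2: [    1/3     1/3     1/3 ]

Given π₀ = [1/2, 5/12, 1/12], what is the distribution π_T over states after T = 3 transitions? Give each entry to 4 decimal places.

t=0: π = [0.5000, 0.4167, 0.0833]
t=1: π = [0.4722, 0.1944, 0.3333]
t=2: π = [0.3981, 0.2685, 0.3333]
t=3: π = [0.4228, 0.2438, 0.3333]

π = [0.4228, 0.2438, 0.3333]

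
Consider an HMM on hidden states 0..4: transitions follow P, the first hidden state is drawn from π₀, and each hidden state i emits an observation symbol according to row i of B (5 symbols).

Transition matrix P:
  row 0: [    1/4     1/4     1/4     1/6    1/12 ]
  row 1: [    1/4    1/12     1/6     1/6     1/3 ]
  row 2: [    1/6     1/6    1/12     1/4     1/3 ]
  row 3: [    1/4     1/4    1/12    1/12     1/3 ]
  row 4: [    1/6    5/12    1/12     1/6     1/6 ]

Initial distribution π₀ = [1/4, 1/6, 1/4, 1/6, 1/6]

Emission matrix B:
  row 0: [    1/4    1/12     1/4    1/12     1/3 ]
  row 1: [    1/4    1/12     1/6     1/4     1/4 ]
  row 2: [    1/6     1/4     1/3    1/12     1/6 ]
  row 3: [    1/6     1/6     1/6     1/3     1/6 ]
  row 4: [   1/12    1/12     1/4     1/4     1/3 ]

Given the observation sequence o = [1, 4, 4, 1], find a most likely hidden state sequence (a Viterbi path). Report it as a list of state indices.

path = [2, 4, 1, 2]

t=0: δ = [2.083e-02, 1.389e-02, 6.250e-02, 2.778e-02, 1.389e-02]  (obs o_0=1)
t=1: δ = [3.472e-03, 2.604e-03, 8.681e-04, 2.604e-03, 6.944e-03]  ψ = [2, 2, 0, 2, 2]  (obs o_1=4)
t=2: δ = [3.858e-04, 7.234e-04, 1.447e-04, 1.929e-04, 3.858e-04]  ψ = [4, 4, 0, 4, 4]  (obs o_2=4)
t=3: δ = [1.507e-05, 1.340e-05, 3.014e-05, 2.009e-05, 2.009e-05]  ψ = [1, 4, 1, 1, 1]  (obs o_3=1)
backtrack: best end state = 2; path = [2, 4, 1, 2]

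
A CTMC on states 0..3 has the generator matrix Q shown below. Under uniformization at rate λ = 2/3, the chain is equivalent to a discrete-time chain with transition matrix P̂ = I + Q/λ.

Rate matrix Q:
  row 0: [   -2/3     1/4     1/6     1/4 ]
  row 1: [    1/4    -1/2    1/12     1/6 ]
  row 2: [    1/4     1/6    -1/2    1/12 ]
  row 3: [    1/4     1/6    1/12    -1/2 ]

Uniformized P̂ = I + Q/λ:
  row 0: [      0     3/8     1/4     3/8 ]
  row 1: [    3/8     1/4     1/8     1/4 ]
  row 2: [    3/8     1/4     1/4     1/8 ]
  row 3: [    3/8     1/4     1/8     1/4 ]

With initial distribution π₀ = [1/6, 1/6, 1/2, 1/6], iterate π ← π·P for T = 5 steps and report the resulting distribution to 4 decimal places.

t=0: π = [0.1667, 0.1667, 0.5000, 0.1667]
t=1: π = [0.3125, 0.2708, 0.2083, 0.2083]
t=2: π = [0.2578, 0.2891, 0.1901, 0.2630]
t=3: π = [0.2783, 0.2822, 0.1810, 0.2585]
t=4: π = [0.2706, 0.2848, 0.1824, 0.2622]
t=5: π = [0.2735, 0.2838, 0.1816, 0.2610]

π = [0.2735, 0.2838, 0.1816, 0.2610]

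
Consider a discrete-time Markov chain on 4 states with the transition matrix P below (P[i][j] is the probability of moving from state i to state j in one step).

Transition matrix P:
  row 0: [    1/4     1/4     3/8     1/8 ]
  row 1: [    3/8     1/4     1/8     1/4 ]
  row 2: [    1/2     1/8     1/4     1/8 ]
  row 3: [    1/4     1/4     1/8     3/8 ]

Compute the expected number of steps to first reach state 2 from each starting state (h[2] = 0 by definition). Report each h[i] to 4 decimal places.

h = [3.8400, 4.9600, 0.0000, 5.1200]

First-step conditioning: h[2] = 0; for i ≠ 2, h[i] = 1 + Σ_k P[i][k]·h[k].
  h[0] = 1 + 1/4·h[0] + 1/4·h[1] + 1/8·h[3]
  h[1] = 1 + 3/8·h[0] + 1/4·h[1] + 1/4·h[3]
  h[3] = 1 + 1/4·h[0] + 1/4·h[1] + 3/8·h[3]
Solving the 3×3 linear system over states ≠ 2 gives exactly h = [96/25, 124/25, 0, 128/25] (h[2] = 0 is the target).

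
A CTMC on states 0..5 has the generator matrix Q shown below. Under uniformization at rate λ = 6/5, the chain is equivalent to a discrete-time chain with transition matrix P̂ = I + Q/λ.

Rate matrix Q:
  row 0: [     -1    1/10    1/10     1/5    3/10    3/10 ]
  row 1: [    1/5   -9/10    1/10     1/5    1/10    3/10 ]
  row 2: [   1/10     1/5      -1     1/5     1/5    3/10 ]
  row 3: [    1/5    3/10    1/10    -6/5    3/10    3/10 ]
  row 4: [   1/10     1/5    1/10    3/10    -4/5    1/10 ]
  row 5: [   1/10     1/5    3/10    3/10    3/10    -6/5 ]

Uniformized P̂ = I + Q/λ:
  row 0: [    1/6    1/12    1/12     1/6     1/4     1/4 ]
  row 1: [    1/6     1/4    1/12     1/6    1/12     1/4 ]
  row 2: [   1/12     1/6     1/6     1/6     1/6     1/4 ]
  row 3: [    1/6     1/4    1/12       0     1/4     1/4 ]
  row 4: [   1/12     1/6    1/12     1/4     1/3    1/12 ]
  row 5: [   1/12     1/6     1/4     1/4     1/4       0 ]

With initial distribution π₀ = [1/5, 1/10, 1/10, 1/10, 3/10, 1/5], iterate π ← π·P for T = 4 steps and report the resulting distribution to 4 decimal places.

t=0: π = [0.2000, 0.1000, 0.1000, 0.1000, 0.3000, 0.2000]
t=1: π = [0.1167, 0.1667, 0.1250, 0.1917, 0.2500, 0.1500]
t=2: π = [0.1229, 0.1868, 0.1188, 0.1681, 0.2326, 0.1708]
t=3: π = [0.1231, 0.1860, 0.1217, 0.1723, 0.2284, 0.1685]
t=4: π = [0.1235, 0.1863, 0.1216, 0.1710, 0.2279, 0.1698]

π = [0.1235, 0.1863, 0.1216, 0.1710, 0.2279, 0.1698]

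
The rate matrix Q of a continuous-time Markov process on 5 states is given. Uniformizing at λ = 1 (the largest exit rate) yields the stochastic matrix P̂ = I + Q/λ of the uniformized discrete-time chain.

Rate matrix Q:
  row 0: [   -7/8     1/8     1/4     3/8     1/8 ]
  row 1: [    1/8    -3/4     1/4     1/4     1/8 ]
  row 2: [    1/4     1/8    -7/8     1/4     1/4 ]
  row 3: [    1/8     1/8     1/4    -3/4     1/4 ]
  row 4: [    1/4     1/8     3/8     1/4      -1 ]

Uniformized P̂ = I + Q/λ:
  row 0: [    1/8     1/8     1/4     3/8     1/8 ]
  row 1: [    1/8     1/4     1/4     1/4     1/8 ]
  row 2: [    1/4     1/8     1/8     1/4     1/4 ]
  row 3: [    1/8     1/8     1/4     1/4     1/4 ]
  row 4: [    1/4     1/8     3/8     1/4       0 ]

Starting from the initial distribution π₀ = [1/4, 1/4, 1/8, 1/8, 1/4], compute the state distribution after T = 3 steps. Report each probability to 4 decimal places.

π = [0.1763, 0.1431, 0.2432, 0.2717, 0.1658]

t=0: π = [0.2500, 0.2500, 0.1250, 0.1250, 0.2500]
t=1: π = [0.1719, 0.1563, 0.2656, 0.2813, 0.1250]
t=2: π = [0.1738, 0.1445, 0.2324, 0.2715, 0.1777]
t=3: π = [0.1763, 0.1431, 0.2432, 0.2717, 0.1658]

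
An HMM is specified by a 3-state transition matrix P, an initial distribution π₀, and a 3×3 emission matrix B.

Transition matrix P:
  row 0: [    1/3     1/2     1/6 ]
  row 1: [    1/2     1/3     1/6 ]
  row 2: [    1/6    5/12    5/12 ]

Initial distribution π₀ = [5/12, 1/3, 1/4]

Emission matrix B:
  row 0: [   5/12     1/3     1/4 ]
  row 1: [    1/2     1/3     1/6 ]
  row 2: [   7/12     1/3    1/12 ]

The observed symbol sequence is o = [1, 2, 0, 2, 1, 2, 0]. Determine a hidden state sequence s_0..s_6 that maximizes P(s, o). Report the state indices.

path = [1, 0, 1, 0, 1, 0, 1]

t=0: δ = [1.389e-01, 1.111e-01, 8.333e-02]  (obs o_0=1)
t=1: δ = [1.389e-02, 1.157e-02, 2.894e-03]  ψ = [1, 0, 2]  (obs o_1=2)
t=2: δ = [2.411e-03, 3.472e-03, 1.350e-03]  ψ = [1, 0, 0]  (obs o_2=0)
t=3: δ = [4.340e-04, 2.009e-04, 4.823e-05]  ψ = [1, 0, 1]  (obs o_3=2)
t=4: δ = [4.823e-05, 7.234e-05, 2.411e-05]  ψ = [0, 0, 0]  (obs o_4=1)
t=5: δ = [9.042e-06, 4.019e-06, 1.005e-06]  ψ = [1, 0, 1]  (obs o_5=2)
t=6: δ = [1.256e-06, 2.261e-06, 8.791e-07]  ψ = [0, 0, 0]  (obs o_6=0)
backtrack: best end state = 1; path = [1, 0, 1, 0, 1, 0, 1]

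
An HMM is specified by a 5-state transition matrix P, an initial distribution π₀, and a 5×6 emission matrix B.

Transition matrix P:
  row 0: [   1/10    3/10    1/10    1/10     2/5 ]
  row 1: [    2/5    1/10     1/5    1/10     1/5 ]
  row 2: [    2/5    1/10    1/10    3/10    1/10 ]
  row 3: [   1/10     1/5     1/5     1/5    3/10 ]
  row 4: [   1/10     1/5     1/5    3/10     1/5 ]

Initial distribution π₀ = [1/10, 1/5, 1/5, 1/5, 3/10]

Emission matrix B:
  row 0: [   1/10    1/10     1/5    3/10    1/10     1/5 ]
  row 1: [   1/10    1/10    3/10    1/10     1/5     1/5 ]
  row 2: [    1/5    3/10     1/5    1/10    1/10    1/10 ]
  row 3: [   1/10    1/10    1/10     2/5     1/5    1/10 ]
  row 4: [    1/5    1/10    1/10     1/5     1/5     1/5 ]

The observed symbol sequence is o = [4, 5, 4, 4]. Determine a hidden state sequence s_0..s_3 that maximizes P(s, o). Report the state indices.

path = [1, 0, 4, 3]

t=0: δ = [1.000e-02, 4.000e-02, 2.000e-02, 4.000e-02, 6.000e-02]  (obs o_0=4)
t=1: δ = [3.200e-03, 2.400e-03, 1.200e-03, 1.800e-03, 2.400e-03]  ψ = [1, 4, 4, 4, 3]  (obs o_1=5)
t=2: δ = [9.600e-05, 1.920e-04, 4.800e-05, 1.440e-04, 2.560e-04]  ψ = [1, 0, 1, 4, 0]  (obs o_2=4)
t=3: δ = [7.680e-06, 1.024e-05, 5.120e-06, 1.536e-05, 1.024e-05]  ψ = [1, 4, 4, 4, 4]  (obs o_3=4)
backtrack: best end state = 3; path = [1, 0, 4, 3]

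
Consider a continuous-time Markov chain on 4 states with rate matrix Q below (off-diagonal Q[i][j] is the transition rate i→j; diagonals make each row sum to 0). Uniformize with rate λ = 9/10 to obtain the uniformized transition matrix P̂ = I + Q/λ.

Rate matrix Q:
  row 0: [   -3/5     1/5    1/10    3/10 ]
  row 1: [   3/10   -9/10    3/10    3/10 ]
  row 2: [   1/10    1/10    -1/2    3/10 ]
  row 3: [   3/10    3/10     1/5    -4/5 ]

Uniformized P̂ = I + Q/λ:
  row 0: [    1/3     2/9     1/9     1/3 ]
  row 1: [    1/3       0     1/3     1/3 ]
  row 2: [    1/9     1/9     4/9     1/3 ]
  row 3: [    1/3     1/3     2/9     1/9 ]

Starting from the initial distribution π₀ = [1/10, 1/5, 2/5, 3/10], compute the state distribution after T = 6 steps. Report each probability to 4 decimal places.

π = [0.2727, 0.1818, 0.2728, 0.2727]

t=0: π = [0.1000, 0.2000, 0.4000, 0.3000]
t=1: π = [0.2444, 0.1667, 0.3222, 0.2667]
t=2: π = [0.2617, 0.1790, 0.2852, 0.2741]
t=3: π = [0.2700, 0.1812, 0.2764, 0.2724]
t=4: π = [0.2719, 0.1815, 0.2738, 0.2728]
t=5: π = [0.2725, 0.1818, 0.2730, 0.2727]
t=6: π = [0.2727, 0.1818, 0.2728, 0.2727]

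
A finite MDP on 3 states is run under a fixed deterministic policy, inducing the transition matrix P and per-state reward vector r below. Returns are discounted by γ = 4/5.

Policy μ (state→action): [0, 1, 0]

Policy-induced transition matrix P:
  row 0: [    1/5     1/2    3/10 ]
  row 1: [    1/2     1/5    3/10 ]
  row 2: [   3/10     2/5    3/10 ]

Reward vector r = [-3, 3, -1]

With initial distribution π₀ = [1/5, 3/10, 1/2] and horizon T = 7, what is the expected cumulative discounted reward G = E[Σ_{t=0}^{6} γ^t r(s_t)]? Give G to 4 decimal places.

G = -0.8871

t=0: π = [0.2000, 0.3000, 0.5000], E[r] = -0.2000, γ^t·E[r] = -0.200000, running G = -0.200000
t=1: π = [0.3400, 0.3600, 0.3000], E[r] = -0.2400, γ^t·E[r] = -0.192000, running G = -0.392000
t=2: π = [0.3380, 0.3620, 0.3000], E[r] = -0.2280, γ^t·E[r] = -0.145920, running G = -0.537920
t=3: π = [0.3386, 0.3614, 0.3000], E[r] = -0.2316, γ^t·E[r] = -0.118579, running G = -0.656499
t=4: π = [0.3384, 0.3616, 0.3000], E[r] = -0.2305, γ^t·E[r] = -0.094421, running G = -0.750920
t=5: π = [0.3385, 0.3615, 0.3000], E[r] = -0.2308, γ^t·E[r] = -0.075643, running G = -0.826563
t=6: π = [0.3385, 0.3615, 0.3000], E[r] = -0.2307, γ^t·E[r] = -0.060489, running G = -0.887052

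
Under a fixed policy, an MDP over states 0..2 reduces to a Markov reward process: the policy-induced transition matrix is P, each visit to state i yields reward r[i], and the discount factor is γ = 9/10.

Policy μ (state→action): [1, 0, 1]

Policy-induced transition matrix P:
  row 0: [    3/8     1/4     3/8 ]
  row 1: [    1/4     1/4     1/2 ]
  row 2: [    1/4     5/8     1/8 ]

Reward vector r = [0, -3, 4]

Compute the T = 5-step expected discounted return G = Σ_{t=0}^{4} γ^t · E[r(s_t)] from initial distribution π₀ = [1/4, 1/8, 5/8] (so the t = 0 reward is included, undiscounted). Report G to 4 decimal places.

t=0: π = [0.2500, 0.1250, 0.6250], E[r] = 2.1250, γ^t·E[r] = 2.125000, running G = 2.125000
t=1: π = [0.2813, 0.4844, 0.2344], E[r] = -0.5156, γ^t·E[r] = -0.464063, running G = 1.660938
t=2: π = [0.2852, 0.3379, 0.3770], E[r] = 0.4941, γ^t·E[r] = 0.400254, running G = 2.061191
t=3: π = [0.2856, 0.3914, 0.3230], E[r] = 0.1179, γ^t·E[r] = 0.085964, running G = 2.147155
t=4: π = [0.2857, 0.3711, 0.3432], E[r] = 0.2593, γ^t·E[r] = 0.170132, running G = 2.317287

G = 2.3173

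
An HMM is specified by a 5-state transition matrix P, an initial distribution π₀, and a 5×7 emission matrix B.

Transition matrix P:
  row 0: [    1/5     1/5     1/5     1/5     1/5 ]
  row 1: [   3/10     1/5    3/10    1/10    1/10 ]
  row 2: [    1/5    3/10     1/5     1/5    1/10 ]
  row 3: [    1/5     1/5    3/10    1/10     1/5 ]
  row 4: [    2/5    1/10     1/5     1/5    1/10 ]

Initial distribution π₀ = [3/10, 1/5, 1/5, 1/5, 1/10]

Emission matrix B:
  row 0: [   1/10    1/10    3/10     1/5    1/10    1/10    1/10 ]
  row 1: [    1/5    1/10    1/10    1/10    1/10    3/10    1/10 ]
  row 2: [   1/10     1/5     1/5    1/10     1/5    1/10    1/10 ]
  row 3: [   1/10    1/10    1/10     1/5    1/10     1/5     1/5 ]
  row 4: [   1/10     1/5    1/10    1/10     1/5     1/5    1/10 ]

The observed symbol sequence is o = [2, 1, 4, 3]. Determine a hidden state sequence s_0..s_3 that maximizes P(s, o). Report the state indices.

t=0: δ = [9.000e-02, 2.000e-02, 4.000e-02, 2.000e-02, 1.000e-02]  (obs o_0=2)
t=1: δ = [1.800e-03, 1.800e-03, 3.600e-03, 1.800e-03, 3.600e-03]  ψ = [0, 0, 0, 0, 0]  (obs o_1=1)
t=2: δ = [1.440e-04, 1.080e-04, 1.440e-04, 7.200e-05, 7.200e-05]  ψ = [4, 2, 2, 2, 0]  (obs o_2=4)
t=3: δ = [6.480e-06, 4.320e-06, 3.240e-06, 5.760e-06, 2.880e-06]  ψ = [1, 2, 1, 0, 0]  (obs o_3=3)
backtrack: best end state = 0; path = [0, 2, 1, 0]

path = [0, 2, 1, 0]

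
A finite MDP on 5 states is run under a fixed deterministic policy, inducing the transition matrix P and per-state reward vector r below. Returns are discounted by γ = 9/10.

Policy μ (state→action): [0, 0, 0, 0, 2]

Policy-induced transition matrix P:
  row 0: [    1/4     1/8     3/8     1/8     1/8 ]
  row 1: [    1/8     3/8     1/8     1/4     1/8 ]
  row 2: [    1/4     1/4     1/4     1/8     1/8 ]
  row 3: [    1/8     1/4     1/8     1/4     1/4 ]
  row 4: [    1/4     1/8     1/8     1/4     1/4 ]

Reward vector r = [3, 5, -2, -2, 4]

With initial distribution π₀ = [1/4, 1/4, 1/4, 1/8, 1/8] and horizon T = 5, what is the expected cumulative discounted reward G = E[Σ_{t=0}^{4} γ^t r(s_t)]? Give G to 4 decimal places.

G = 6.7802

t=0: π = [0.2500, 0.2500, 0.2500, 0.1250, 0.1250], E[r] = 1.7500, γ^t·E[r] = 1.750000, running G = 1.750000
t=1: π = [0.2031, 0.2344, 0.2188, 0.1875, 0.1563], E[r] = 1.5938, γ^t·E[r] = 1.434375, running G = 3.184375
t=2: π = [0.1973, 0.2344, 0.2031, 0.1973, 0.1680], E[r] = 1.6348, γ^t·E[r] = 1.324160, running G = 4.508535
t=3: π = [0.1960, 0.2336, 0.1997, 0.2000, 0.1707], E[r] = 1.6396, γ^t·E[r] = 1.195304, running G = 5.703839
t=4: π = [0.1958, 0.2334, 0.1990, 0.2005, 0.1713], E[r] = 1.6405, γ^t·E[r] = 1.076354, running G = 6.780193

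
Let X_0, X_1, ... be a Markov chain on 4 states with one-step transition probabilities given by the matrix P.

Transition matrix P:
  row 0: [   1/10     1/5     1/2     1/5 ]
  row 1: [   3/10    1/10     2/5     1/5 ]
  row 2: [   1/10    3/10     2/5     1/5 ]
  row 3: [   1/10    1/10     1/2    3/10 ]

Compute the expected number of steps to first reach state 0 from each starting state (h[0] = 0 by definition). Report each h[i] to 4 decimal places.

h = [0.0000, 5.8442, 7.0130, 7.2727]

First-step conditioning: h[0] = 0; for i ≠ 0, h[i] = 1 + Σ_k P[i][k]·h[k].
  h[1] = 1 + 1/10·h[1] + 2/5·h[2] + 1/5·h[3]
  h[2] = 1 + 3/10·h[1] + 2/5·h[2] + 1/5·h[3]
  h[3] = 1 + 1/10·h[1] + 1/2·h[2] + 3/10·h[3]
Solving the 3×3 linear system over states ≠ 0 gives exactly h = [0, 450/77, 540/77, 80/11] (h[0] = 0 is the target).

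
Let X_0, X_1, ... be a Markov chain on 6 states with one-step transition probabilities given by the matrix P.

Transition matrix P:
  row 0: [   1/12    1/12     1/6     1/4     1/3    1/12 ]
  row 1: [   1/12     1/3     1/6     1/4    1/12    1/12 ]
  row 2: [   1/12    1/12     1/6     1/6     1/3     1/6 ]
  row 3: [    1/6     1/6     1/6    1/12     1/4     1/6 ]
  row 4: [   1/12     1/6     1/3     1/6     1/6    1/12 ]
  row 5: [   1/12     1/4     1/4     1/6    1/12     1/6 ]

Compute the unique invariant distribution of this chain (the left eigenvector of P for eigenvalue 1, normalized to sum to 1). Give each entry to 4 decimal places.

Balance equations π_j = Σ_i π_i·P[i][j]:
  π_0 = 1/12·π_0 + 1/12·π_1 + 1/12·π_2 + 1/6·π_3 + 1/12·π_4 + 1/12·π_5
  π_1 = 1/12·π_0 + 1/3·π_1 + 1/12·π_2 + 1/6·π_3 + 1/6·π_4 + 1/4·π_5
  π_2 = 1/6·π_0 + 1/6·π_1 + 1/6·π_2 + 1/6·π_3 + 1/3·π_4 + 1/4·π_5
  π_3 = 1/4·π_0 + 1/4·π_1 + 1/6·π_2 + 1/12·π_3 + 1/6·π_4 + 1/6·π_5
  π_4 = 1/3·π_0 + 1/12·π_1 + 1/3·π_2 + 1/4·π_3 + 1/6·π_4 + 1/12·π_5
  normalize: π_0 + π_1 + π_2 + π_3 + π_4 + π_5 = 1
Solving the linear system gives exactly π = [4640/47373, 8605/47373, 16716/78955, 2769/15791, 16363/78955, 9956/78955].

π = [0.0979, 0.1816, 0.2117, 0.1754, 0.2072, 0.1261]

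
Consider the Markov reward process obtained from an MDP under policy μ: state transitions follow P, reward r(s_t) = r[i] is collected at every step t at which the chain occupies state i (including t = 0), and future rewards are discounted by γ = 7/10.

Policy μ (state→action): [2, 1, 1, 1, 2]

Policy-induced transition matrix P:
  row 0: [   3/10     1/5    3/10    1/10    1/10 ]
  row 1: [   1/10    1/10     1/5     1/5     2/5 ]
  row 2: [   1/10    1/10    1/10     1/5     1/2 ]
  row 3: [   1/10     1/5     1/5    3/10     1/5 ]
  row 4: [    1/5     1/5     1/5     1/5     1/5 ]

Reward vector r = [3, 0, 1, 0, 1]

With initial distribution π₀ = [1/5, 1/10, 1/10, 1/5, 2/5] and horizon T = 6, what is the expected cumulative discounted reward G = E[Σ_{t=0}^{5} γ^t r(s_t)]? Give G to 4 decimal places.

t=0: π = [0.2000, 0.1000, 0.1000, 0.2000, 0.4000], E[r] = 1.1000, γ^t·E[r] = 1.100000, running G = 1.100000
t=1: π = [0.1800, 0.1800, 0.2100, 0.2000, 0.2300], E[r] = 0.9800, γ^t·E[r] = 0.686000, running G = 1.786000
t=2: π = [0.1590, 0.1610, 0.1970, 0.2020, 0.2810], E[r] = 0.9550, γ^t·E[r] = 0.467950, running G = 2.253950
t=3: π = [0.1599, 0.1642, 0.1962, 0.2043, 0.2754], E[r] = 0.9513, γ^t·E[r] = 0.326296, running G = 2.580246
t=4: π = [0.1595, 0.1640, 0.1964, 0.2044, 0.2757], E[r] = 0.9506, γ^t·E[r] = 0.228249, running G = 2.808495
t=5: π = [0.1595, 0.1640, 0.1963, 0.2045, 0.2758], E[r] = 0.9505, γ^t·E[r] = 0.159749, running G = 2.968244

G = 2.9682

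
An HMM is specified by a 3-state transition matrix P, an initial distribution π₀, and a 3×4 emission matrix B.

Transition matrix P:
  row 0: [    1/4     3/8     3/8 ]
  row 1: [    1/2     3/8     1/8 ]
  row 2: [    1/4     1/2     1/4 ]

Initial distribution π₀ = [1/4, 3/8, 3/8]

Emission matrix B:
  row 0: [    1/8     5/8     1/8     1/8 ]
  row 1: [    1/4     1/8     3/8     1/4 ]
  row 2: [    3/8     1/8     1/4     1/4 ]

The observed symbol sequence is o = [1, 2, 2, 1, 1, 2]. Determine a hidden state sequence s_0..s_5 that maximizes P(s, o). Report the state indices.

t=0: δ = [1.562e-01, 4.688e-02, 4.688e-02]  (obs o_0=1)
t=1: δ = [4.883e-03, 2.197e-02, 1.465e-02]  ψ = [0, 0, 0]  (obs o_1=2)
t=2: δ = [1.373e-03, 3.090e-03, 9.155e-04]  ψ = [1, 1, 2]  (obs o_2=2)
t=3: δ = [9.656e-04, 1.448e-04, 6.437e-05]  ψ = [1, 1, 0]  (obs o_3=1)
t=4: δ = [1.509e-04, 4.526e-05, 4.526e-05]  ψ = [0, 0, 0]  (obs o_4=1)
t=5: δ = [4.715e-06, 2.122e-05, 1.414e-05]  ψ = [0, 0, 0]  (obs o_5=2)
backtrack: best end state = 1; path = [0, 1, 1, 0, 0, 1]

path = [0, 1, 1, 0, 0, 1]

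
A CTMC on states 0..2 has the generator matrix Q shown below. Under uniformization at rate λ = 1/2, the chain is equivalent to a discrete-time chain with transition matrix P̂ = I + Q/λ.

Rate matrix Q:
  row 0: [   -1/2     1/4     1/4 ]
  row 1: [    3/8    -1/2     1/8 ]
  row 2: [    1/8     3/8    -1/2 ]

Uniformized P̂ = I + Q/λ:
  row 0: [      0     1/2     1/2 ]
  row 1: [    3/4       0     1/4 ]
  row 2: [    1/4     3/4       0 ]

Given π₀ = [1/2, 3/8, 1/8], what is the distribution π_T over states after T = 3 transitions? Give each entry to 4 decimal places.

t=0: π = [0.5000, 0.3750, 0.1250]
t=1: π = [0.3125, 0.3438, 0.3438]
t=2: π = [0.3438, 0.4141, 0.2422]
t=3: π = [0.3711, 0.3535, 0.2754]

π = [0.3711, 0.3535, 0.2754]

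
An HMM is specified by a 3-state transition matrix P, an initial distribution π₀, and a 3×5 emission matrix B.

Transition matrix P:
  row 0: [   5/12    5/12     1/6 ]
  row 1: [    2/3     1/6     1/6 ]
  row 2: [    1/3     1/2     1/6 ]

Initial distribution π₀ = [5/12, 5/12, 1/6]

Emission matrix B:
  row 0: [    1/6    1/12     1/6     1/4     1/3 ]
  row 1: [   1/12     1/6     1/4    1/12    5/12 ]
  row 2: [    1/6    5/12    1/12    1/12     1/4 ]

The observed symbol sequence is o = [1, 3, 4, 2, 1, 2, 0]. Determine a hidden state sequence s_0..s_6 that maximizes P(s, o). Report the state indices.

t=0: δ = [3.472e-02, 6.944e-02, 6.944e-02]  (obs o_0=1)
t=1: δ = [1.157e-02, 2.894e-03, 9.645e-04]  ψ = [1, 2, 1]  (obs o_1=3)
t=2: δ = [1.608e-03, 2.009e-03, 4.823e-04]  ψ = [0, 0, 0]  (obs o_2=4)
t=3: δ = [2.233e-04, 1.674e-04, 2.791e-05]  ψ = [1, 0, 1]  (obs o_3=2)
t=4: δ = [9.303e-06, 1.550e-05, 1.550e-05]  ψ = [1, 0, 0]  (obs o_4=1)
t=5: δ = [1.723e-06, 1.938e-06, 2.153e-07]  ψ = [1, 2, 1]  (obs o_5=2)
t=6: δ = [2.153e-07, 5.982e-08, 5.384e-08]  ψ = [1, 0, 1]  (obs o_6=0)
backtrack: best end state = 0; path = [1, 0, 1, 0, 2, 1, 0]

path = [1, 0, 1, 0, 2, 1, 0]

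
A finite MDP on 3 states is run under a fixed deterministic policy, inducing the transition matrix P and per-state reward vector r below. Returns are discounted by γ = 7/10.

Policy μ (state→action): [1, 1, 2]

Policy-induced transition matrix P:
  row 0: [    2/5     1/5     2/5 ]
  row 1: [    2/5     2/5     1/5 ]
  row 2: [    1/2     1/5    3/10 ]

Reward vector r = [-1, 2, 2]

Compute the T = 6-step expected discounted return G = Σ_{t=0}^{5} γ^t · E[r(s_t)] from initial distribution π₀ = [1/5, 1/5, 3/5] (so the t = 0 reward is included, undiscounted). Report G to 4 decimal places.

G = 2.7107

t=0: π = [0.2000, 0.2000, 0.6000], E[r] = 1.4000, γ^t·E[r] = 1.400000, running G = 1.400000
t=1: π = [0.4600, 0.2400, 0.3000], E[r] = 0.6200, γ^t·E[r] = 0.434000, running G = 1.834000
t=2: π = [0.4300, 0.2480, 0.3220], E[r] = 0.7100, γ^t·E[r] = 0.347900, running G = 2.181900
t=3: π = [0.4322, 0.2496, 0.3182], E[r] = 0.7034, γ^t·E[r] = 0.241266, running G = 2.423166
t=4: π = [0.4318, 0.2499, 0.3183], E[r] = 0.7045, γ^t·E[r] = 0.169160, running G = 2.592326
t=5: π = [0.4318, 0.2500, 0.3182], E[r] = 0.7045, γ^t·E[r] = 0.118409, running G = 2.710735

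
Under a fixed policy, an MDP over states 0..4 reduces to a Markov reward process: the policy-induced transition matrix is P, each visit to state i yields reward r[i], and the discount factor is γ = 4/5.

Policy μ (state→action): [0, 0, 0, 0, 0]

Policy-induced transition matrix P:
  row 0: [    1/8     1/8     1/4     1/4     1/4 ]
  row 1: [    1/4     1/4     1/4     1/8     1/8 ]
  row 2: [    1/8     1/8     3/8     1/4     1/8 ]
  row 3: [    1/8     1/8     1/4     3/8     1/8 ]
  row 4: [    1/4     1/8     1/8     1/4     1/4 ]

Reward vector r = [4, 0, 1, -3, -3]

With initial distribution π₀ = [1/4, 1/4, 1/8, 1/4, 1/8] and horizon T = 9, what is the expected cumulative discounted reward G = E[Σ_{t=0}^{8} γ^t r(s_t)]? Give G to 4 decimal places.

G = -1.2095

t=0: π = [0.2500, 0.2500, 0.1250, 0.2500, 0.1250], E[r] = 0.0000, γ^t·E[r] = 0.000000, running G = 0.000000
t=1: π = [0.1719, 0.1563, 0.2500, 0.2500, 0.1719], E[r] = -0.3281, γ^t·E[r] = -0.262500, running G = -0.262500
t=2: π = [0.1660, 0.1445, 0.2598, 0.2617, 0.1680], E[r] = -0.3652, γ^t·E[r] = -0.233750, running G = -0.496250
t=3: π = [0.1641, 0.1431, 0.2615, 0.2646, 0.1667], E[r] = -0.3765, γ^t·E[r] = -0.192750, running G = -0.689000
t=4: π = [0.1637, 0.1429, 0.2618, 0.2652, 0.1664], E[r] = -0.3779, γ^t·E[r] = -0.154788, running G = -0.843788
t=5: π = [0.1637, 0.1429, 0.2619, 0.2653, 0.1663], E[r] = -0.3781, γ^t·E[r] = -0.123894, running G = -0.967681
t=6: π = [0.1636, 0.1429, 0.2620, 0.2653, 0.1662], E[r] = -0.3781, γ^t·E[r] = -0.099119, running G = -1.066800
t=7: π = [0.1636, 0.1429, 0.2620, 0.2653, 0.1662], E[r] = -0.3781, γ^t·E[r] = -0.079295, running G = -1.146095
t=8: π = [0.1636, 0.1429, 0.2620, 0.2653, 0.1662], E[r] = -0.3781, γ^t·E[r] = -0.063436, running G = -1.209531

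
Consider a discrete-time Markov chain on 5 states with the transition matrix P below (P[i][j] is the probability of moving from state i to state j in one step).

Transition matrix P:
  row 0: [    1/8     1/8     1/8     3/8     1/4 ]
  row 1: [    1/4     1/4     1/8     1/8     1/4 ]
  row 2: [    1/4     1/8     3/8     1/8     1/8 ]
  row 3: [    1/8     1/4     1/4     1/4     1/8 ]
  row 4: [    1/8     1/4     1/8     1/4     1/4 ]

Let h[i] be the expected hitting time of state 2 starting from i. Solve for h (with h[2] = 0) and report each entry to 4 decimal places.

First-step conditioning: h[2] = 0; for i ≠ 2, h[i] = 1 + Σ_k P[i][k]·h[k].
  h[0] = 1 + 1/8·h[0] + 1/8·h[1] + 3/8·h[3] + 1/4·h[4]
  h[1] = 1 + 1/4·h[0] + 1/4·h[1] + 1/8·h[3] + 1/4·h[4]
  h[3] = 1 + 1/8·h[0] + 1/4·h[1] + 1/4·h[3] + 1/8·h[4]
  h[4] = 1 + 1/8·h[0] + 1/4·h[1] + 1/4·h[3] + 1/4·h[4]
Solving the 4×4 linear system over states ≠ 2 gives exactly h = [4088/645, 4216/645, 0, 728/129, 832/129] (h[2] = 0 is the target).

h = [6.3380, 6.5364, 0.0000, 5.6434, 6.4496]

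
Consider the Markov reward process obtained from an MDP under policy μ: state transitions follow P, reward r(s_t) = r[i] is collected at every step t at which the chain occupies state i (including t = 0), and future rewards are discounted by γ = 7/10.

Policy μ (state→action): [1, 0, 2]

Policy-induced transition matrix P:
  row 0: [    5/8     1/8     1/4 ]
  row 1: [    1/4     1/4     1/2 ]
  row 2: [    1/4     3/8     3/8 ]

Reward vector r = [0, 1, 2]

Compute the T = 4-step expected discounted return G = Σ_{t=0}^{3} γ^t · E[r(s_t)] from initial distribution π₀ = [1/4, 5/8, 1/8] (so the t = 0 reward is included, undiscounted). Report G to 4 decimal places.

t=0: π = [0.2500, 0.6250, 0.1250], E[r] = 0.8750, γ^t·E[r] = 0.875000, running G = 0.875000
t=1: π = [0.3438, 0.2344, 0.4219], E[r] = 1.0781, γ^t·E[r] = 0.754688, running G = 1.629688
t=2: π = [0.3789, 0.2598, 0.3613], E[r] = 0.9824, γ^t·E[r] = 0.481387, running G = 2.111074
t=3: π = [0.3921, 0.2478, 0.3601], E[r] = 0.9680, γ^t·E[r] = 0.332030, running G = 2.443104

G = 2.4431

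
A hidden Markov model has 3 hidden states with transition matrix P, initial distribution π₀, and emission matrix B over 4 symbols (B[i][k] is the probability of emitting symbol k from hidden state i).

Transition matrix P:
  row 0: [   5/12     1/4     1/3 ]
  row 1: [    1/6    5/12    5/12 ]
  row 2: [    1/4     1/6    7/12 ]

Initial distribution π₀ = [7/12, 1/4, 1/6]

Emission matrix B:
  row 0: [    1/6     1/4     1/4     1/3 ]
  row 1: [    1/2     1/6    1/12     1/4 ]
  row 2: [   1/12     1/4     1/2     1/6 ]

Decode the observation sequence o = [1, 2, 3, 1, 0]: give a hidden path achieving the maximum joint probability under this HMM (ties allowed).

path = [0, 2, 2, 2, 1]

t=0: δ = [1.458e-01, 4.167e-02, 4.167e-02]  (obs o_0=1)
t=1: δ = [1.519e-02, 3.038e-03, 2.431e-02]  ψ = [0, 0, 0]  (obs o_1=2)
t=2: δ = [2.110e-03, 1.013e-03, 2.363e-03]  ψ = [0, 2, 2]  (obs o_2=3)
t=3: δ = [2.198e-04, 8.791e-05, 3.446e-04]  ψ = [0, 0, 2]  (obs o_3=1)
t=4: δ = [1.526e-05, 2.872e-05, 1.675e-05]  ψ = [0, 2, 2]  (obs o_4=0)
backtrack: best end state = 1; path = [0, 2, 2, 2, 1]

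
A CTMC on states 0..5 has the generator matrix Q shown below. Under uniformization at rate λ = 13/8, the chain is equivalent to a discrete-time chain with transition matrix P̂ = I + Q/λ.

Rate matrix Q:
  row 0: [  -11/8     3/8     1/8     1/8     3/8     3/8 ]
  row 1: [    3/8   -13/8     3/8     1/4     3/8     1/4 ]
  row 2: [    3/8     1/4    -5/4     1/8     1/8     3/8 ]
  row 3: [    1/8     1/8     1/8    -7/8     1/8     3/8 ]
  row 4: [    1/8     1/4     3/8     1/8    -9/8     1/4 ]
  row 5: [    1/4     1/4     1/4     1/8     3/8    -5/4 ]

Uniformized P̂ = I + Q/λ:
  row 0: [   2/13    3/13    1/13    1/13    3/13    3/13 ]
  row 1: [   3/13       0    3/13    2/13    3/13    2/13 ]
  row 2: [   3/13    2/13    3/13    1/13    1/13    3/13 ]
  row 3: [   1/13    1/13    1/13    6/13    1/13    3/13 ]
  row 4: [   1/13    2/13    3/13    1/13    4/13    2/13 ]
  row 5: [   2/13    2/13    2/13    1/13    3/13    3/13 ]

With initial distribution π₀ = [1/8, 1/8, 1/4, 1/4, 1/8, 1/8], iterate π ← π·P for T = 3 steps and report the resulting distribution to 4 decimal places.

π = [0.1499, 0.1329, 0.1676, 0.1474, 0.1962, 0.2060]

t=0: π = [0.1250, 0.1250, 0.2500, 0.2500, 0.1250, 0.1250]
t=1: π = [0.1538, 0.1250, 0.1635, 0.1827, 0.1635, 0.2115]
t=2: π = [0.1494, 0.1324, 0.1627, 0.1568, 0.1901, 0.2086]
t=3: π = [0.1499, 0.1329, 0.1676, 0.1474, 0.1962, 0.2060]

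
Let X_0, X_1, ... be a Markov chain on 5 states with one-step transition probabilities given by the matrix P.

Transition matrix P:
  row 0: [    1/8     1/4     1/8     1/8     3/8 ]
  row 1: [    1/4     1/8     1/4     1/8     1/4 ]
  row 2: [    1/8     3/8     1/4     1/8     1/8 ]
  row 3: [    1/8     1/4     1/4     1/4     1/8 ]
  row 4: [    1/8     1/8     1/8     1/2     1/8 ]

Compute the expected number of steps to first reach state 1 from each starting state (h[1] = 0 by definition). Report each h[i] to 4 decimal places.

First-step conditioning: h[1] = 0; for i ≠ 1, h[i] = 1 + Σ_k P[i][k]·h[k].
  h[0] = 1 + 1/8·h[0] + 1/8·h[2] + 1/8·h[3] + 3/8·h[4]
  h[2] = 1 + 1/8·h[0] + 1/4·h[2] + 1/8·h[3] + 1/8·h[4]
  h[3] = 1 + 1/8·h[0] + 1/4·h[2] + 1/4·h[3] + 1/8·h[4]
  h[4] = 1 + 1/8·h[0] + 1/8·h[2] + 1/2·h[3] + 1/8·h[4]
Solving the 4×4 linear system over states ≠ 1 gives exactly h = [2152/527, 0, 1792/527, 2048/527, 2336/527] (h[1] = 0 is the target).

h = [4.0835, 0.0000, 3.4004, 3.8861, 4.4326]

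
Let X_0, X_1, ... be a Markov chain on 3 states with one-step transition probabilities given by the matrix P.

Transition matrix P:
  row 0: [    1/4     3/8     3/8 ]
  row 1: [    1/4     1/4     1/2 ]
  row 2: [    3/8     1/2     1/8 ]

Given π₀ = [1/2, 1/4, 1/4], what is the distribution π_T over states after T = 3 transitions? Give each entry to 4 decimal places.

t=0: π = [0.5000, 0.2500, 0.2500]
t=1: π = [0.2813, 0.3750, 0.3438]
t=2: π = [0.2930, 0.3711, 0.3359]
t=3: π = [0.2920, 0.3706, 0.3374]

π = [0.2920, 0.3706, 0.3374]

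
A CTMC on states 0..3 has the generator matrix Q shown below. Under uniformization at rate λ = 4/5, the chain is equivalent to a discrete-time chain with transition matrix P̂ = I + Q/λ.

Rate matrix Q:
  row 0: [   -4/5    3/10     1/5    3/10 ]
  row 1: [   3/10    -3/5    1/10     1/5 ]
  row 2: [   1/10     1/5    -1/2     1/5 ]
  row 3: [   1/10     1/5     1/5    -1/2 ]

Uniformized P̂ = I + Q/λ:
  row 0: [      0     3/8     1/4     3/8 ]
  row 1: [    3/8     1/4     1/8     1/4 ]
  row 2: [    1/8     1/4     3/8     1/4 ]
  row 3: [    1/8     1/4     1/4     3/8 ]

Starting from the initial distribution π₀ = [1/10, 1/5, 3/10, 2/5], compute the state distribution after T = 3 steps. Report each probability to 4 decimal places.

t=0: π = [0.1000, 0.2000, 0.3000, 0.4000]
t=1: π = [0.1625, 0.2625, 0.2625, 0.3125]
t=2: π = [0.1703, 0.2703, 0.2500, 0.3094]
t=3: π = [0.1713, 0.2713, 0.2475, 0.3100]

π = [0.1713, 0.2713, 0.2475, 0.3100]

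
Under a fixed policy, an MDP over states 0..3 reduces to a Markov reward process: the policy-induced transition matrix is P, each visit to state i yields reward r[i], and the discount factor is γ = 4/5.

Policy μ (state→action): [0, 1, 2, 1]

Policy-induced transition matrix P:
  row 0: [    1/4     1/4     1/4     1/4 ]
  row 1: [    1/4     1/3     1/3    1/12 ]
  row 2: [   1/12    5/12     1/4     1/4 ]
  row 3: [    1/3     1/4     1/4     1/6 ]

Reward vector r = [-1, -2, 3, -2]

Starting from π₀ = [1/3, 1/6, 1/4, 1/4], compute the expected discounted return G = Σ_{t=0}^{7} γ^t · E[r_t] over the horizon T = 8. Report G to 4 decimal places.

t=0: π = [0.3333, 0.1667, 0.2500, 0.2500], E[r] = -0.4167, γ^t·E[r] = -0.416667, running G = -0.416667
t=1: π = [0.2292, 0.3056, 0.2639, 0.2014], E[r] = -0.4514, γ^t·E[r] = -0.361111, running G = -0.777778
t=2: π = [0.2228, 0.3194, 0.2755, 0.1823], E[r] = -0.3999, γ^t·E[r] = -0.255926, running G = -1.033704
t=3: π = [0.2193, 0.3225, 0.2766, 0.1816], E[r] = -0.3976, γ^t·E[r] = -0.203580, running G = -1.237284
t=4: π = [0.2190, 0.3230, 0.2769, 0.1811], E[r] = -0.3966, γ^t·E[r] = -0.162441, running G = -1.399725
t=5: π = [0.2189, 0.3231, 0.2769, 0.1811], E[r] = -0.3965, γ^t·E[r] = -0.129918, running G = -1.529643
t=6: π = [0.2189, 0.3231, 0.2769, 0.1811], E[r] = -0.3965, γ^t·E[r] = -0.103928, running G = -1.633571
t=7: π = [0.2189, 0.3231, 0.2769, 0.1811], E[r] = -0.3965, γ^t·E[r] = -0.083142, running G = -1.716713

G = -1.7167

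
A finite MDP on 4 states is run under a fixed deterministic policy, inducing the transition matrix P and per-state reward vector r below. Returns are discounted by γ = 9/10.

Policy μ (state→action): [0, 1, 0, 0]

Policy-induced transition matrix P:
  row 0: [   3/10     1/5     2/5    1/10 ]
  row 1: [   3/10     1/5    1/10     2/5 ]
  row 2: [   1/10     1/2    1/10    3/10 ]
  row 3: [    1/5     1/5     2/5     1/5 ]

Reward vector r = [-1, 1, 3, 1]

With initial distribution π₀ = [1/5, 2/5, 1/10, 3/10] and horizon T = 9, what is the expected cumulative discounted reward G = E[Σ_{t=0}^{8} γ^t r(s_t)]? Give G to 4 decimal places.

t=0: π = [0.2000, 0.4000, 0.1000, 0.3000], E[r] = 0.8000, γ^t·E[r] = 0.800000, running G = 0.800000
t=1: π = [0.2500, 0.2300, 0.2500, 0.2700], E[r] = 1.0000, γ^t·E[r] = 0.900000, running G = 1.700000
t=2: π = [0.2230, 0.2750, 0.2560, 0.2460], E[r] = 1.0660, γ^t·E[r] = 0.863460, running G = 2.563460
t=3: π = [0.2242, 0.2768, 0.2407, 0.2583], E[r] = 1.0330, γ^t·E[r] = 0.753057, running G = 3.316517
t=4: π = [0.2260, 0.2722, 0.2448, 0.2570], E[r] = 1.0374, γ^t·E[r] = 0.680664, running G = 3.997181
t=5: π = [0.2253, 0.2734, 0.2449, 0.2563], E[r] = 1.0391, γ^t·E[r] = 0.613594, running G = 4.610775
t=6: π = [0.2254, 0.2735, 0.2445, 0.2566], E[r] = 1.0382, γ^t·E[r] = 0.551756, running G = 5.162530
t=7: π = [0.2254, 0.2733, 0.2446, 0.2566], E[r] = 1.0383, γ^t·E[r] = 0.496637, running G = 5.659167
t=8: π = [0.2254, 0.2734, 0.2446, 0.2566], E[r] = 1.0384, γ^t·E[r] = 0.446993, running G = 6.106160

G = 6.1062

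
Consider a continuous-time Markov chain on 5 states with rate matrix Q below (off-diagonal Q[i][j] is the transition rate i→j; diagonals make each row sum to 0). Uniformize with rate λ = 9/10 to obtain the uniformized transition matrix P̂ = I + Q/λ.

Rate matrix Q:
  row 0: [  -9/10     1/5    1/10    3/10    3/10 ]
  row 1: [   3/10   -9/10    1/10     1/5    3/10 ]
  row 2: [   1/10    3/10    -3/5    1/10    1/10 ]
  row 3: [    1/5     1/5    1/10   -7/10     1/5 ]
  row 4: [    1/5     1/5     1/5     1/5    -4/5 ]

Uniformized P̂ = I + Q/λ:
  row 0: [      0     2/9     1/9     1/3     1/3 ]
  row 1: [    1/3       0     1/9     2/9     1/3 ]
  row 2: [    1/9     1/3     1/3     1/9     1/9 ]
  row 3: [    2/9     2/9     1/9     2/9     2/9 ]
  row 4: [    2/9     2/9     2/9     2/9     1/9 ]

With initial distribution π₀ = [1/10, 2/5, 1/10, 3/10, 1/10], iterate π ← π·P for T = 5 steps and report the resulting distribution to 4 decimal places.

π = [0.1842, 0.1976, 0.1744, 0.2232, 0.2206]

t=0: π = [0.1000, 0.4000, 0.1000, 0.3000, 0.1000]
t=1: π = [0.2333, 0.1444, 0.1444, 0.2222, 0.2556]
t=2: π = [0.1704, 0.2062, 0.1716, 0.2321, 0.2198]
t=3: π = [0.1882, 0.1955, 0.1737, 0.2221, 0.2206]
t=4: π = [0.1828, 0.1981, 0.1742, 0.2238, 0.2210]
t=5: π = [0.1842, 0.1976, 0.1744, 0.2232, 0.2206]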